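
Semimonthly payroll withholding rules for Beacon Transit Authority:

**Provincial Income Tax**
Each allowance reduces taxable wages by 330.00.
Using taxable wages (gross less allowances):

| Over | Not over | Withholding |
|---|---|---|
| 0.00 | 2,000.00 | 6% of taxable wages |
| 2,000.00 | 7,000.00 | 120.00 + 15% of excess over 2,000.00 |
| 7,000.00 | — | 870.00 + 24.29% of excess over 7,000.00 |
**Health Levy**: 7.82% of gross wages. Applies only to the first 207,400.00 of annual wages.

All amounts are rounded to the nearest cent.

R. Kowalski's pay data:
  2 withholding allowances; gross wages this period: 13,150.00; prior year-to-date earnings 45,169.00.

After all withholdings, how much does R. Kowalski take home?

9,918.15

Provincial Income Tax: taxable = 13,150.00 − 2×330.00 = 12,490.00
  870.00 + 24.29% × (12,490.00 − 7,000.00) = 870.00 + 24.29% × 5,490.00 = 2,203.52
Health Levy: 7.82% × 13,150.00 = 1,028.33
Total withheld: 2,203.52 + 1,028.33 = 3,231.85
Net pay: 13,150.00 − 3,231.85 = 9,918.15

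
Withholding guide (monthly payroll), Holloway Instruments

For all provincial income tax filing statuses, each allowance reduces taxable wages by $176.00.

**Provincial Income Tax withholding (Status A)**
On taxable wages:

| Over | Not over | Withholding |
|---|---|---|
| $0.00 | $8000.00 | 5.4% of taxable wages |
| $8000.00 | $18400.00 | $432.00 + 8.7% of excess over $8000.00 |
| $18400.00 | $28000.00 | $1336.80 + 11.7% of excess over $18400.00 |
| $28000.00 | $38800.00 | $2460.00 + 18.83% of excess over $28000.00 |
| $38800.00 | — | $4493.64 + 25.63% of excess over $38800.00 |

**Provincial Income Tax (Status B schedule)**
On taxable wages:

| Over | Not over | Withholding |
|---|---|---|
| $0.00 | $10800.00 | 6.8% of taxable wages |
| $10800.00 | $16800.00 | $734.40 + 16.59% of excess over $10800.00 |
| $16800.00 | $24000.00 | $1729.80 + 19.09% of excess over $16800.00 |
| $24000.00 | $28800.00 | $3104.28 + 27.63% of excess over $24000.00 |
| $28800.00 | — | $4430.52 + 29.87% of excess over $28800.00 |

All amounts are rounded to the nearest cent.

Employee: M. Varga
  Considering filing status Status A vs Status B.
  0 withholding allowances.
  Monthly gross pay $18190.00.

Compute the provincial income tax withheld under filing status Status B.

$1995.15

Provincial Income Tax (Status B): taxable = $18190.00
  $1729.80 + 19.09% × ($18190.00 − $16800.00) = $1729.80 + 19.09% × $1390.00 = $1995.15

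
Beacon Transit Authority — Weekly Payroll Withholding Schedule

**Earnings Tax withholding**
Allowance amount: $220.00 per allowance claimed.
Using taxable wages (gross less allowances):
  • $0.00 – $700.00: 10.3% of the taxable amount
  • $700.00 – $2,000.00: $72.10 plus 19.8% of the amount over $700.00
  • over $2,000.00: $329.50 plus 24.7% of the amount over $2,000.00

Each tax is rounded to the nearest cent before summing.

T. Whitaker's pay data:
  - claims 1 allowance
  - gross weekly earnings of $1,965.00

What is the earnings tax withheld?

Earnings Tax: taxable = $1,965.00 − 1×$220.00 = $1,745.00
  $72.10 + 19.8% × ($1,745.00 − $700.00) = $72.10 + 19.8% × $1,045.00 = $279.01

$279.01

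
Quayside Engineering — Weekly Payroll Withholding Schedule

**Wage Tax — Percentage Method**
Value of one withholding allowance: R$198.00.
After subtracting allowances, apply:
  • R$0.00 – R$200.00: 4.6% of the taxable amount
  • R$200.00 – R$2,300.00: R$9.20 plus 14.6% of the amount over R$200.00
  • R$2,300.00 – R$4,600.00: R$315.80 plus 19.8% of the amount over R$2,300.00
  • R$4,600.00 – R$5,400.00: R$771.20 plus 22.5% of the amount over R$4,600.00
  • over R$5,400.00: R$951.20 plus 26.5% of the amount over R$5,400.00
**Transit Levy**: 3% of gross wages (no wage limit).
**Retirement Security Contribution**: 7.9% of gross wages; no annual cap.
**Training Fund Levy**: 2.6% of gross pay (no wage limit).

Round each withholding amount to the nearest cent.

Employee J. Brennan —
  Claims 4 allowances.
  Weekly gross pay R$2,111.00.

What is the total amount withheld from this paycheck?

Wage Tax: taxable = R$2,111.00 − 4×R$198.00 = R$1,319.00
  R$9.20 + 14.6% × (R$1,319.00 − R$200.00) = R$9.20 + 14.6% × R$1,119.00 = R$172.57
Transit Levy: 3% × R$2,111.00 = R$63.33
Retirement Security Contribution: 7.9% × R$2,111.00 = R$166.77
Training Fund Levy: 2.6% × R$2,111.00 = R$54.89
Total: R$172.57 + R$63.33 + R$166.77 + R$54.89 = R$457.56

R$457.56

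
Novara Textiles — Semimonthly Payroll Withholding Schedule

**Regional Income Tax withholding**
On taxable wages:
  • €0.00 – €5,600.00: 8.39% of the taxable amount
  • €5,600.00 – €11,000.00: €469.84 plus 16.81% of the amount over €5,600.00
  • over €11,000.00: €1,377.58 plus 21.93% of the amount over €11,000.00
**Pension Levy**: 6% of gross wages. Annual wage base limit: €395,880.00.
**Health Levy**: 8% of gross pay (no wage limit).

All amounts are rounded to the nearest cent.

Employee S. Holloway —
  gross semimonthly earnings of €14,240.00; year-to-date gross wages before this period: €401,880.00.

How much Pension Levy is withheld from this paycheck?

Pension Levy: YTD €401,880.00 ≥ cap €395,880.00 → €0.00

€0.00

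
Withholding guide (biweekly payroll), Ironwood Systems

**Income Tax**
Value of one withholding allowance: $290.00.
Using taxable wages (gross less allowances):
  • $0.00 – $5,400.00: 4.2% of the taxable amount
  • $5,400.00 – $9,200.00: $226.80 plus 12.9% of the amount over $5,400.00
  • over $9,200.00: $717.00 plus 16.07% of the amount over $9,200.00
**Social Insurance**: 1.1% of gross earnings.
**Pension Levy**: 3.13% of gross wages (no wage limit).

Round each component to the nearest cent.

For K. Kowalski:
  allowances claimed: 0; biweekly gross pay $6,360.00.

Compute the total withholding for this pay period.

Income Tax: taxable = $6,360.00
  $226.80 + 12.9% × ($6,360.00 − $5,400.00) = $226.80 + 12.9% × $960.00 = $350.64
Social Insurance: 1.1% × $6,360.00 = $69.96
Pension Levy: 3.13% × $6,360.00 = $199.07
Total: $350.64 + $69.96 + $199.07 = $619.67

$619.67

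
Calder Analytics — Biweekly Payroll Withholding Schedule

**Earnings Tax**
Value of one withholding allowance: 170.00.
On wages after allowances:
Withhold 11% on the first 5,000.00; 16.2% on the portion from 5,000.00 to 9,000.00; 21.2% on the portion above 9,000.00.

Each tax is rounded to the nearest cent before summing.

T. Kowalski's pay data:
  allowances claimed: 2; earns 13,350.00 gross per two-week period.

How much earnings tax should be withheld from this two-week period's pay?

2,048.12

Earnings Tax: taxable = 13,350.00 − 2×170.00 = 13,010.00
  1,198.00 + 21.2% × (13,010.00 − 9,000.00) = 1,198.00 + 21.2% × 4,010.00 = 2,048.12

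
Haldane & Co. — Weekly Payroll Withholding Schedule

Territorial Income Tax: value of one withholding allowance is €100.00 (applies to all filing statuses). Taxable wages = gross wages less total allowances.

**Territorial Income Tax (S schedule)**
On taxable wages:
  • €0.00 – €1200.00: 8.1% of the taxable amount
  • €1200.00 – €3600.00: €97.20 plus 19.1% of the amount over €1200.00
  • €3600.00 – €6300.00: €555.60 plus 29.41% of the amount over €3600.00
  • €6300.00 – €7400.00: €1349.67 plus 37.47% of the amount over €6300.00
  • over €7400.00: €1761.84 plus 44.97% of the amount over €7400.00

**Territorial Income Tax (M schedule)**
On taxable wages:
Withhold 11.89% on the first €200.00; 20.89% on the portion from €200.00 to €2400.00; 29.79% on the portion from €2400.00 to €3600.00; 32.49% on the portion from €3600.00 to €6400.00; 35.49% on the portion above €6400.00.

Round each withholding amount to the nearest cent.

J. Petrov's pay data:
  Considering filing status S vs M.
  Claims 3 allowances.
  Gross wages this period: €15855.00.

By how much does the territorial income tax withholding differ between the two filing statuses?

Territorial Income Tax (S): taxable = €15855.00 − 3×€100.00 = €15555.00
  €1761.84 + 44.97% × (€15555.00 − €7400.00) = €1761.84 + 44.97% × €8155.00 = €5429.14
Territorial Income Tax (M): taxable = €15855.00 − 3×€100.00 = €15555.00
  €1750.56 + 35.49% × (€15555.00 − €6400.00) = €1750.56 + 35.49% × €9155.00 = €4999.67
Difference: |€5429.14 − €4999.67| = €429.47 (higher under S)

€429.47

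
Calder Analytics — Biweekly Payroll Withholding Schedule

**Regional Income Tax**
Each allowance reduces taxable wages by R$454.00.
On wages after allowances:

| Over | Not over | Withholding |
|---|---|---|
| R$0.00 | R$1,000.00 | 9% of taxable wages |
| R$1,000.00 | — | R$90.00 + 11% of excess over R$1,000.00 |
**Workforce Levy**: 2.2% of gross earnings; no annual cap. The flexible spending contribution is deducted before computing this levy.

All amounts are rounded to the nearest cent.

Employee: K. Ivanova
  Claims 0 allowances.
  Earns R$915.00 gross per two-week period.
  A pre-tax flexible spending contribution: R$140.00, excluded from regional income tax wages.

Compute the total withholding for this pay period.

R$86.80

Regional Income Tax: taxable = R$915.00 − R$140.00 = R$775.00
  9% × R$775.00 = R$69.75
Workforce Levy: 2.2% × R$775.00 = R$17.05
Total: R$69.75 + R$17.05 = R$86.80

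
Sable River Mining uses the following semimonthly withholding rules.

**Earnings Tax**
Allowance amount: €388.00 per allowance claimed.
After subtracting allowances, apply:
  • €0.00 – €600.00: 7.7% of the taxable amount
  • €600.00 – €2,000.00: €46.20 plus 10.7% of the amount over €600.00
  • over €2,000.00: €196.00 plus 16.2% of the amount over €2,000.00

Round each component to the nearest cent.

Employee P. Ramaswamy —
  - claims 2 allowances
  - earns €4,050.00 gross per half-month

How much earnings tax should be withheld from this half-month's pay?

Earnings Tax: taxable = €4,050.00 − 2×€388.00 = €3,274.00
  €196.00 + 16.2% × (€3,274.00 − €2,000.00) = €196.00 + 16.2% × €1,274.00 = €402.39

€402.39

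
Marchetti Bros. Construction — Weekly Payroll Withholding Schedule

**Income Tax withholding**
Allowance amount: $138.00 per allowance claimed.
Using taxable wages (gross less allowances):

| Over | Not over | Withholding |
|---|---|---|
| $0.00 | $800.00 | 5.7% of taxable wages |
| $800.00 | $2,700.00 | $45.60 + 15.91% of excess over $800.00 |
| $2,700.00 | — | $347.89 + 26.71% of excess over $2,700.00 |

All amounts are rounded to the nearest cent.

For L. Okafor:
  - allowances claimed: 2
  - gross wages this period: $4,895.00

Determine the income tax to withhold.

Income Tax: taxable = $4,895.00 − 2×$138.00 = $4,619.00
  $347.89 + 26.71% × ($4,619.00 − $2,700.00) = $347.89 + 26.71% × $1,919.00 = $860.45

$860.45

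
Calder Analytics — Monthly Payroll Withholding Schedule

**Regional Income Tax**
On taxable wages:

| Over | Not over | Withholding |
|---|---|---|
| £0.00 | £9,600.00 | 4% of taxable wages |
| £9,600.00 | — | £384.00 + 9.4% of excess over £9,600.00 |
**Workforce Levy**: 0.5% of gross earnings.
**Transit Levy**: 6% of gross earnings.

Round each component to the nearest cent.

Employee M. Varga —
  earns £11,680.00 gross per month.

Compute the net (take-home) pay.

Regional Income Tax: taxable = £11,680.00
  £384.00 + 9.4% × (£11,680.00 − £9,600.00) = £384.00 + 9.4% × £2,080.00 = £579.52
Workforce Levy: 0.5% × £11,680.00 = £58.40
Transit Levy: 6% × £11,680.00 = £700.80
Total withheld: £579.52 + £58.40 + £700.80 = £1,338.72
Net pay: £11,680.00 − £1,338.72 = £10,341.28

£10,341.28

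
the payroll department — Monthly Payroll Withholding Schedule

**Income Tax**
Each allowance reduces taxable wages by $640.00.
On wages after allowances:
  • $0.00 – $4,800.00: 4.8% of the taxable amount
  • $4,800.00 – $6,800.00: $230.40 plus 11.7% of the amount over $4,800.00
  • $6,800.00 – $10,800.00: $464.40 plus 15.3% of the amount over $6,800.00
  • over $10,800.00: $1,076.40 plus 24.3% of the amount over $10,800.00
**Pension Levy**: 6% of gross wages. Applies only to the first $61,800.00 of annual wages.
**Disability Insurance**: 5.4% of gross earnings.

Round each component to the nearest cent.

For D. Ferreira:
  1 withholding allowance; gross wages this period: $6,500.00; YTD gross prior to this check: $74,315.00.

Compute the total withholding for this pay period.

Income Tax: taxable = $6,500.00 − 1×$640.00 = $5,860.00
  $230.40 + 11.7% × ($5,860.00 − $4,800.00) = $230.40 + 11.7% × $1,060.00 = $354.42
Pension Levy: YTD $74,315.00 ≥ cap $61,800.00 → $0.00
Disability Insurance: 5.4% × $6,500.00 = $351.00
Total: $354.42 + $0.00 + $351.00 = $705.42

$705.42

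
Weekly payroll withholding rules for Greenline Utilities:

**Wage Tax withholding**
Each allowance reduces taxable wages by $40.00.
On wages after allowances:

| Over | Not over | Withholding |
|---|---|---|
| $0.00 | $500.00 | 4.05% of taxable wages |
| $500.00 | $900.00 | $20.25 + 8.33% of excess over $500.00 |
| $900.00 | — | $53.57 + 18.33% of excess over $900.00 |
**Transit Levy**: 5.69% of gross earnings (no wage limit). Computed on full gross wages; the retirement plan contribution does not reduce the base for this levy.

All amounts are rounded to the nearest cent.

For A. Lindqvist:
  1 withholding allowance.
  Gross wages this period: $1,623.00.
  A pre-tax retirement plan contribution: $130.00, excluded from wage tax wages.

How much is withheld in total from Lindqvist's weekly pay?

$247.28

Wage Tax: taxable = $1,623.00 − $130.00 − 1×$40.00 = $1,453.00
  $53.57 + 18.33% × ($1,453.00 − $900.00) = $53.57 + 18.33% × $553.00 = $154.93
Transit Levy: 5.69% × $1,623.00 = $92.35
Total: $154.93 + $92.35 = $247.28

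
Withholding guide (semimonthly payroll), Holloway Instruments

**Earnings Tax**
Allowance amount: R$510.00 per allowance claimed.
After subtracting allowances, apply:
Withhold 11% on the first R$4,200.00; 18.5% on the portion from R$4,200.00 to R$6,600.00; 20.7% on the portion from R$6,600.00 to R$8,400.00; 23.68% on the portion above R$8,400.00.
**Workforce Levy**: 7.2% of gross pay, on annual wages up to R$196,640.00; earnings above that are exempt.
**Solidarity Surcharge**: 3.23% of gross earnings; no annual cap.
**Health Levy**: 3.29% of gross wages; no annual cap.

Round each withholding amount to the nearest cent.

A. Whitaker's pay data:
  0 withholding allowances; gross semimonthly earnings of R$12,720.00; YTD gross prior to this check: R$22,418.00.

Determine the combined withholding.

Earnings Tax: taxable = R$12,720.00
  R$1,278.60 + 23.68% × (R$12,720.00 − R$8,400.00) = R$1,278.60 + 23.68% × R$4,320.00 = R$2,301.58
Workforce Levy: 7.2% × R$12,720.00 = R$915.84
Solidarity Surcharge: 3.23% × R$12,720.00 = R$410.86
Health Levy: 3.29% × R$12,720.00 = R$418.49
Total: R$2,301.58 + R$915.84 + R$410.86 + R$418.49 = R$4,046.77

R$4,046.77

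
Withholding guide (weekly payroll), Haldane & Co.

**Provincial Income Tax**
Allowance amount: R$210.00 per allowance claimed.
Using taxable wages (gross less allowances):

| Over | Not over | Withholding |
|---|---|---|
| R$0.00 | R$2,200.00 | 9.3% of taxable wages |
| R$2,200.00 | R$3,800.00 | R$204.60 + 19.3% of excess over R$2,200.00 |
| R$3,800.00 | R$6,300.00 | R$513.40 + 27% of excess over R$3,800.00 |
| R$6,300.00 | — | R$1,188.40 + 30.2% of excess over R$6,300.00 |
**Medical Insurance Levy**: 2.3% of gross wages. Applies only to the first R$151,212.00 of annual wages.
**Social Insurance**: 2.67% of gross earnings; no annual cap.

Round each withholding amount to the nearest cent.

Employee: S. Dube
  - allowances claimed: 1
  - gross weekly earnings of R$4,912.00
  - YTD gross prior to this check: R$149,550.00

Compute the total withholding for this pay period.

Provincial Income Tax: taxable = R$4,912.00 − 1×R$210.00 = R$4,702.00
  R$513.40 + 27% × (R$4,702.00 − R$3,800.00) = R$513.40 + 27% × R$902.00 = R$756.94
Medical Insurance Levy: cap R$151,212.00 − YTD R$149,550.00 = R$1,662.00 subject; 2.3% × R$1,662.00 = R$38.23
Social Insurance: 2.67% × R$4,912.00 = R$131.15
Total: R$756.94 + R$38.23 + R$131.15 = R$926.32

R$926.32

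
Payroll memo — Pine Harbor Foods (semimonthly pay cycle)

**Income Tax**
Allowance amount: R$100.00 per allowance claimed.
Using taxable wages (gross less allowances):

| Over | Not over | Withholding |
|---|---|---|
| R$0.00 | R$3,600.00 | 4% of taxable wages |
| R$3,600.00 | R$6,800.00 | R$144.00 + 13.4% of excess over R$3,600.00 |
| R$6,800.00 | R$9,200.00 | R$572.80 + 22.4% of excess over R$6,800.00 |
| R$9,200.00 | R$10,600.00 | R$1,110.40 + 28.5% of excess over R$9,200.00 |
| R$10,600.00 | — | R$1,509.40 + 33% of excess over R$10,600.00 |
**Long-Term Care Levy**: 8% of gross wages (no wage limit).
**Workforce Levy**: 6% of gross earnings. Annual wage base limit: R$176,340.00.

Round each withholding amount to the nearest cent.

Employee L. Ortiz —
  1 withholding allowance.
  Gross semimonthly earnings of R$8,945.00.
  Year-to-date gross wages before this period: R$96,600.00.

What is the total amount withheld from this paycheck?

Income Tax: taxable = R$8,945.00 − 1×R$100.00 = R$8,845.00
  R$572.80 + 22.4% × (R$8,845.00 − R$6,800.00) = R$572.80 + 22.4% × R$2,045.00 = R$1,030.88
Long-Term Care Levy: 8% × R$8,945.00 = R$715.60
Workforce Levy: 6% × R$8,945.00 = R$536.70
Total: R$1,030.88 + R$715.60 + R$536.70 = R$2,283.18

R$2,283.18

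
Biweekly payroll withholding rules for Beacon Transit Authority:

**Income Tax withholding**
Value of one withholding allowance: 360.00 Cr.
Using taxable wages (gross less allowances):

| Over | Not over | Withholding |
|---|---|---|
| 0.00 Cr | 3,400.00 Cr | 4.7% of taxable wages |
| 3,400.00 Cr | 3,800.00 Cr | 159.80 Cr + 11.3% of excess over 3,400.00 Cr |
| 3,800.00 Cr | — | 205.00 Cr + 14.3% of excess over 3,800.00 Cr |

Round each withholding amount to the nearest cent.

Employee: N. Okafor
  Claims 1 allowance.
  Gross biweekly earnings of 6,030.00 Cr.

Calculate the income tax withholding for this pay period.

472.41 Cr

Income Tax: taxable = 6,030.00 Cr − 1×360.00 Cr = 5,670.00 Cr
  205.00 Cr + 14.3% × (5,670.00 Cr − 3,800.00 Cr) = 205.00 Cr + 14.3% × 1,870.00 Cr = 472.41 Cr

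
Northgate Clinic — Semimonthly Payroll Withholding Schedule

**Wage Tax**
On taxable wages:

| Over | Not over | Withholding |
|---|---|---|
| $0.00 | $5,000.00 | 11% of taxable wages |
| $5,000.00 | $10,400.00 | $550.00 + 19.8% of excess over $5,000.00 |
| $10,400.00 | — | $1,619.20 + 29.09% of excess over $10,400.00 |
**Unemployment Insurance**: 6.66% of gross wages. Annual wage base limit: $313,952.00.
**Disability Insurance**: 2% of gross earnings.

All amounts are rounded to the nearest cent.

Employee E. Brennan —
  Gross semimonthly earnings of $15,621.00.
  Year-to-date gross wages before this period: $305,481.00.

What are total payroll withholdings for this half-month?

Wage Tax: taxable = $15,621.00
  $1,619.20 + 29.09% × ($15,621.00 − $10,400.00) = $1,619.20 + 29.09% × $5,221.00 = $3,137.99
Unemployment Insurance: cap $313,952.00 − YTD $305,481.00 = $8,471.00 subject; 6.66% × $8,471.00 = $564.17
Disability Insurance: 2% × $15,621.00 = $312.42
Total: $3,137.99 + $564.17 + $312.42 = $4,014.58

$4,014.58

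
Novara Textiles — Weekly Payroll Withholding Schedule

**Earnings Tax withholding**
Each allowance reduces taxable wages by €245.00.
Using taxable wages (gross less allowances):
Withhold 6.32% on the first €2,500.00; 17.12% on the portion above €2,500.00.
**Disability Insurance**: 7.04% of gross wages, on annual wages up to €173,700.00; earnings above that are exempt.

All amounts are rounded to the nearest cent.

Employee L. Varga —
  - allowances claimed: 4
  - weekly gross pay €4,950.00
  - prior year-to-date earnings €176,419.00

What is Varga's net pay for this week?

€4,540.34

Earnings Tax: taxable = €4,950.00 − 4×€245.00 = €3,970.00
  €158.00 + 17.12% × (€3,970.00 − €2,500.00) = €158.00 + 17.12% × €1,470.00 = €409.66
Disability Insurance: YTD €176,419.00 ≥ cap €173,700.00 → €0.00
Total withheld: €409.66 + €0.00 = €409.66
Net pay: €4,950.00 − €409.66 = €4,540.34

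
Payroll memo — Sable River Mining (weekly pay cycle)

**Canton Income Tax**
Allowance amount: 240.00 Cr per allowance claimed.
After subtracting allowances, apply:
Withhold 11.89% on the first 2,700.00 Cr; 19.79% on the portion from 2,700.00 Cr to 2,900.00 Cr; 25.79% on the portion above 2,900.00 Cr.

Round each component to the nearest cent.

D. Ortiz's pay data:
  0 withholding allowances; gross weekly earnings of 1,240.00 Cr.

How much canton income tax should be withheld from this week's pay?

147.44 Cr

Canton Income Tax: taxable = 1,240.00 Cr
  11.89% × 1,240.00 Cr = 147.44 Cr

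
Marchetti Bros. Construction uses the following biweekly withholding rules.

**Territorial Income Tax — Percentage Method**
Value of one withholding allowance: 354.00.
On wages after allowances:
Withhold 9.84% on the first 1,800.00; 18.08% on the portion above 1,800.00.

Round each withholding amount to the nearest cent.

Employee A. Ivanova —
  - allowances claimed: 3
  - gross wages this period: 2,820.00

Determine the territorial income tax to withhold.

172.99

Territorial Income Tax: taxable = 2,820.00 − 3×354.00 = 1,758.00
  9.84% × 1,758.00 = 172.99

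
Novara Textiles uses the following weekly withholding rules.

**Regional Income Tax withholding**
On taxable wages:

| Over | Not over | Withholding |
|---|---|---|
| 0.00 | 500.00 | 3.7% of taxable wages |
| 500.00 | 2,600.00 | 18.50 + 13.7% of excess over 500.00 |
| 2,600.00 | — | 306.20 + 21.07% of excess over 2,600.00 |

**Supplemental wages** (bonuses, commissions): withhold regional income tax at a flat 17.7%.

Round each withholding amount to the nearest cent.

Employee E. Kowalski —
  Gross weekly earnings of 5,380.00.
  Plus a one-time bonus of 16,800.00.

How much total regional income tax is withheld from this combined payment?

3,865.55

Regional Income Tax: taxable = 5,380.00
  306.20 + 21.07% × (5,380.00 − 2,600.00) = 306.20 + 21.07% × 2,780.00 = 891.95
Supplemental (17.7% flat on bonus): 17.7% × 16,800.00 = 2,973.60
Total regional income tax: 891.95 + 2,973.60 = 3,865.55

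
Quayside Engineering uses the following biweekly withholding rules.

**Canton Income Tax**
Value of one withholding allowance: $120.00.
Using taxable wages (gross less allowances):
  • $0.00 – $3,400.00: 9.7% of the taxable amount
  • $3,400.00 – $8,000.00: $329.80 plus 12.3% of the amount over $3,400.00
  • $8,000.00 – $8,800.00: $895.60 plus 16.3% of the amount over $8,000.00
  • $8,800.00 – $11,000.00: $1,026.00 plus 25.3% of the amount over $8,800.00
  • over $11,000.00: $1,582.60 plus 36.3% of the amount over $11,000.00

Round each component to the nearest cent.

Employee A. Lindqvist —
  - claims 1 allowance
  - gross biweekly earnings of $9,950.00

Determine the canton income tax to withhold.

Canton Income Tax: taxable = $9,950.00 − 1×$120.00 = $9,830.00
  $1,026.00 + 25.3% × ($9,830.00 − $8,800.00) = $1,026.00 + 25.3% × $1,030.00 = $1,286.59

$1,286.59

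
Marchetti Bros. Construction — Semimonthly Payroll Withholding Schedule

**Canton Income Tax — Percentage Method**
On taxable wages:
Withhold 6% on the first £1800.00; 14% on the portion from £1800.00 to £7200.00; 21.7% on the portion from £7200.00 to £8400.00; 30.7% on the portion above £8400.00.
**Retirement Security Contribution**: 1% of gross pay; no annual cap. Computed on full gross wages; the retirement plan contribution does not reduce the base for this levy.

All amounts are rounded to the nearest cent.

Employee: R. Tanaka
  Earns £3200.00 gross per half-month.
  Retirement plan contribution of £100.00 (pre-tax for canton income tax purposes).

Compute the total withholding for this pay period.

£322.00

Canton Income Tax: taxable = £3200.00 − £100.00 = £3100.00
  £108.00 + 14% × (£3100.00 − £1800.00) = £108.00 + 14% × £1300.00 = £290.00
Retirement Security Contribution: 1% × £3200.00 = £32.00
Total: £290.00 + £32.00 = £322.00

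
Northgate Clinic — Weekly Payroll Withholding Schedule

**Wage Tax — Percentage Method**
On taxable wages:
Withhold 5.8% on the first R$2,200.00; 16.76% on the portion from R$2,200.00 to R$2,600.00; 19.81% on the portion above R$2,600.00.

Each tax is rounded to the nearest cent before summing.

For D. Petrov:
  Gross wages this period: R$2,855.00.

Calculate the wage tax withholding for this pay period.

Wage Tax: taxable = R$2,855.00
  R$194.64 + 19.81% × (R$2,855.00 − R$2,600.00) = R$194.64 + 19.81% × R$255.00 = R$245.16

R$245.16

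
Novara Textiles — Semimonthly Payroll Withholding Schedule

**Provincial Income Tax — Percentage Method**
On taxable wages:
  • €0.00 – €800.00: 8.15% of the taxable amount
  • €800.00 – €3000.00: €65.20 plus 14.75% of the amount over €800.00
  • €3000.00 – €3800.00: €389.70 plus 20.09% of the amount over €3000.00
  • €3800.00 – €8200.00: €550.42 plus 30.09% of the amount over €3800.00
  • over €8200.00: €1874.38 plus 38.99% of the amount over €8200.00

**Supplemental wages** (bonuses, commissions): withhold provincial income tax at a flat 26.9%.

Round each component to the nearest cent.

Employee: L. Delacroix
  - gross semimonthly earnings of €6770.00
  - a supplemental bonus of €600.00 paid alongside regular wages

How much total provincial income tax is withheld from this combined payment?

€1605.49

Provincial Income Tax: taxable = €6770.00
  €550.42 + 30.09% × (€6770.00 − €3800.00) = €550.42 + 30.09% × €2970.00 = €1444.09
Supplemental (26.9% flat on bonus): 26.9% × €600.00 = €161.40
Total provincial income tax: €1444.09 + €161.40 = €1605.49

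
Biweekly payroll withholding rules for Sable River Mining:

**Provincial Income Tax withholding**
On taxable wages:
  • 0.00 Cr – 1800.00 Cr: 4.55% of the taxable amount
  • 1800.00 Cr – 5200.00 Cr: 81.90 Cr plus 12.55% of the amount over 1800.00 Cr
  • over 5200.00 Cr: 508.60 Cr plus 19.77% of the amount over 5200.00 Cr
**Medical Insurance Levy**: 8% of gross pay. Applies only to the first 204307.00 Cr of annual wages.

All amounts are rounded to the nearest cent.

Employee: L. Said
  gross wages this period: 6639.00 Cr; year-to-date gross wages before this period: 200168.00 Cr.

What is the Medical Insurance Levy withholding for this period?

331.12 Cr

Medical Insurance Levy: cap 204307.00 Cr − YTD 200168.00 Cr = 4139.00 Cr subject; 8% × 4139.00 Cr = 331.12 Cr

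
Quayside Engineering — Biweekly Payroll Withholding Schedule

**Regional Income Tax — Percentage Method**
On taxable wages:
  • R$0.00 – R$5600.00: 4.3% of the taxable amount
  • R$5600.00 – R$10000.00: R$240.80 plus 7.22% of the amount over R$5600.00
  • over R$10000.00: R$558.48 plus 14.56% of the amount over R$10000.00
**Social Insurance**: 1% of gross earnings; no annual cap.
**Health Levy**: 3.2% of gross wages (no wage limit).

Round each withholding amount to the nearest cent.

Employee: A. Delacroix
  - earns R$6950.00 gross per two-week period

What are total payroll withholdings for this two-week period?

Regional Income Tax: taxable = R$6950.00
  R$240.80 + 7.22% × (R$6950.00 − R$5600.00) = R$240.80 + 7.22% × R$1350.00 = R$338.27
Social Insurance: 1% × R$6950.00 = R$69.50
Health Levy: 3.2% × R$6950.00 = R$222.40
Total: R$338.27 + R$69.50 + R$222.40 = R$630.17

R$630.17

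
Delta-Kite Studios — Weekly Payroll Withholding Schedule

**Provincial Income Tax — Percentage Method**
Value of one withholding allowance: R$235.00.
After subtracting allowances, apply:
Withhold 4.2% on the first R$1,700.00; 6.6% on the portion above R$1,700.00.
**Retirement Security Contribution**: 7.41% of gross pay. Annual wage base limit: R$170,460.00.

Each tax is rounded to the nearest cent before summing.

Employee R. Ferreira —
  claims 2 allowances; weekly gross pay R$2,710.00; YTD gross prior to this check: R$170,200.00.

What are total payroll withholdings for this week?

R$126.31

Provincial Income Tax: taxable = R$2,710.00 − 2×R$235.00 = R$2,240.00
  R$71.40 + 6.6% × (R$2,240.00 − R$1,700.00) = R$71.40 + 6.6% × R$540.00 = R$107.04
Retirement Security Contribution: cap R$170,460.00 − YTD R$170,200.00 = R$260.00 subject; 7.41% × R$260.00 = R$19.27
Total: R$107.04 + R$19.27 = R$126.31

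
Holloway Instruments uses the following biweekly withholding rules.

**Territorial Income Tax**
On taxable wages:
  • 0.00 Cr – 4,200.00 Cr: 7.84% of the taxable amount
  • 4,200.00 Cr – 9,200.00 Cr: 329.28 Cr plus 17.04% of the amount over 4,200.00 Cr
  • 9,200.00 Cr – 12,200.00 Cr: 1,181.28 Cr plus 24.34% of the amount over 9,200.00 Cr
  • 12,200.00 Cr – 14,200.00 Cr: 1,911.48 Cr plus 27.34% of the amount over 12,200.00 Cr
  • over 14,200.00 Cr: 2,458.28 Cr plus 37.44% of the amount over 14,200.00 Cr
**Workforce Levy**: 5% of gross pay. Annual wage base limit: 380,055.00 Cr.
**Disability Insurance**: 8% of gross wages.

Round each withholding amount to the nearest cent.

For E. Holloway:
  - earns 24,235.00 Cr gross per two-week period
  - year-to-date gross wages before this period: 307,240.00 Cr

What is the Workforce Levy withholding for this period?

1,211.75 Cr

Workforce Levy: 5% × 24,235.00 Cr = 1,211.75 Cr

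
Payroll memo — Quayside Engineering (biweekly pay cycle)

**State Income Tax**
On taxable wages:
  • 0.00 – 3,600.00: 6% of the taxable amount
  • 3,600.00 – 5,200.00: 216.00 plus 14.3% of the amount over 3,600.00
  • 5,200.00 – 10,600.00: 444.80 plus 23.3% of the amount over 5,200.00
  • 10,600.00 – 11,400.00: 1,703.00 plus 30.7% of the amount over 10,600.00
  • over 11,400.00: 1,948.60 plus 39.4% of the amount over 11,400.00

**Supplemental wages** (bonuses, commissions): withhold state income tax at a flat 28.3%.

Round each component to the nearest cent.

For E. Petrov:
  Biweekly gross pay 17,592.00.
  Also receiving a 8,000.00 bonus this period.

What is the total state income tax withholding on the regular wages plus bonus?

State Income Tax: taxable = 17,592.00
  1,948.60 + 39.4% × (17,592.00 − 11,400.00) = 1,948.60 + 39.4% × 6,192.00 = 4,388.25
Supplemental (28.3% flat on bonus): 28.3% × 8,000.00 = 2,264.00
Total state income tax: 4,388.25 + 2,264.00 = 6,652.25

6,652.25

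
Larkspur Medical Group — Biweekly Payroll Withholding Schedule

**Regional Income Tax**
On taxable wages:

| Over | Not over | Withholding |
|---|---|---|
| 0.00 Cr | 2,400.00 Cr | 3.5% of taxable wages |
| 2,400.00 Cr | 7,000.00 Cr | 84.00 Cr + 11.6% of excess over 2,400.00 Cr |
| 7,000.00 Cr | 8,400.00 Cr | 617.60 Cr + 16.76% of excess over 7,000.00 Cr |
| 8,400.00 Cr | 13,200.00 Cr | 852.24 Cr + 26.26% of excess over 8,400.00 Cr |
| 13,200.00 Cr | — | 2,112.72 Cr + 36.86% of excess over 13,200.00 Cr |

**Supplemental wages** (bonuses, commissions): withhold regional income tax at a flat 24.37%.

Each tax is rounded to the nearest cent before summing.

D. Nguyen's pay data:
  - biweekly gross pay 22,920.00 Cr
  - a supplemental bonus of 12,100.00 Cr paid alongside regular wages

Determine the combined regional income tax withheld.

Regional Income Tax: taxable = 22,920.00 Cr
  2,112.72 Cr + 36.86% × (22,920.00 Cr − 13,200.00 Cr) = 2,112.72 Cr + 36.86% × 9,720.00 Cr = 5,695.51 Cr
Supplemental (24.37% flat on bonus): 24.37% × 12,100.00 Cr = 2,948.77 Cr
Total regional income tax: 5,695.51 Cr + 2,948.77 Cr = 8,644.28 Cr

8,644.28 Cr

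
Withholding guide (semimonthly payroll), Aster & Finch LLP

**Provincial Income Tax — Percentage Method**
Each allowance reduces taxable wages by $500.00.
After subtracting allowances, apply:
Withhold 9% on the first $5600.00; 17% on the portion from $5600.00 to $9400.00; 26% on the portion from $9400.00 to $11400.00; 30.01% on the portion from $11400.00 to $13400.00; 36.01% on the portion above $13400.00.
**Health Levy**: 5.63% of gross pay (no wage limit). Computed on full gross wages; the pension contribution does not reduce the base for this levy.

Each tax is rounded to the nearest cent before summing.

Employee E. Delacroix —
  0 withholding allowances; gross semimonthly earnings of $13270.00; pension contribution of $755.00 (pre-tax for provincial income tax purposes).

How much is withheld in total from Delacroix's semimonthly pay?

Provincial Income Tax: taxable = $13270.00 − $755.00 = $12515.00
  $1670.00 + 30.01% × ($12515.00 − $11400.00) = $1670.00 + 30.01% × $1115.00 = $2004.61
Health Levy: 5.63% × $13270.00 = $747.10
Total: $2004.61 + $747.10 = $2751.71

$2751.71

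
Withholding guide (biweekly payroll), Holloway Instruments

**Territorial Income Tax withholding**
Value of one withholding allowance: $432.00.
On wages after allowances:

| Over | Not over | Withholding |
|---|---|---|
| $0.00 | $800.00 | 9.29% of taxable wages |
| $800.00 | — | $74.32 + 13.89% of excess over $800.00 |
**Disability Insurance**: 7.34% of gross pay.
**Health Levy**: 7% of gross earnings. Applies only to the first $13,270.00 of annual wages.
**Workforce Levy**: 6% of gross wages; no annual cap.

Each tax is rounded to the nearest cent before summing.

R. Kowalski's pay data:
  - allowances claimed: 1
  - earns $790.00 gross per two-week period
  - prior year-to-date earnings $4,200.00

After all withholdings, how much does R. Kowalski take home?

$596.05

Territorial Income Tax: taxable = $790.00 − 1×$432.00 = $358.00
  9.29% × $358.00 = $33.26
Disability Insurance: 7.34% × $790.00 = $57.99
Health Levy: 7% × $790.00 = $55.30
Workforce Levy: 6% × $790.00 = $47.40
Total withheld: $33.26 + $57.99 + $55.30 + $47.40 = $193.95
Net pay: $790.00 − $193.95 = $596.05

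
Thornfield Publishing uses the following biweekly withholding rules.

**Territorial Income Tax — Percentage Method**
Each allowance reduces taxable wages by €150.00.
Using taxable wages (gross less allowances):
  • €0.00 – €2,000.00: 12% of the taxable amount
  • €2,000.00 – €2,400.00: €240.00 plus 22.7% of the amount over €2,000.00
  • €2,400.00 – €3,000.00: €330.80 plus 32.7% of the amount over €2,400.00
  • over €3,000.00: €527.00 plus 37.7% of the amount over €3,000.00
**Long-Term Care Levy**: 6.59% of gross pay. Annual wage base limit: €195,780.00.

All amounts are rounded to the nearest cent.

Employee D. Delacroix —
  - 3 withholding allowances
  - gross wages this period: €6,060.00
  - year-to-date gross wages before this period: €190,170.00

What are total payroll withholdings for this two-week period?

Territorial Income Tax: taxable = €6,060.00 − 3×€150.00 = €5,610.00
  €527.00 + 37.7% × (€5,610.00 − €3,000.00) = €527.00 + 37.7% × €2,610.00 = €1,510.97
Long-Term Care Levy: cap €195,780.00 − YTD €190,170.00 = €5,610.00 subject; 6.59% × €5,610.00 = €369.70
Total: €1,510.97 + €369.70 = €1,880.67

€1,880.67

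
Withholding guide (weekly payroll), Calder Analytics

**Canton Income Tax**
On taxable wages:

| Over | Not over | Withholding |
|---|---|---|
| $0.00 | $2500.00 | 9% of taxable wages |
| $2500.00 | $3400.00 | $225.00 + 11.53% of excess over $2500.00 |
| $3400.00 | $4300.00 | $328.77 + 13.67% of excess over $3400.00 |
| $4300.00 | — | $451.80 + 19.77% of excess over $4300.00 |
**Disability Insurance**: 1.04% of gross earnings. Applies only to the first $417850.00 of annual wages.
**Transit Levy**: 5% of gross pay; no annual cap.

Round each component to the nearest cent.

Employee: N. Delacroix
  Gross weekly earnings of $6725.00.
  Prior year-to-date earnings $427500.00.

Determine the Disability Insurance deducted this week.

$0.00

Disability Insurance: YTD $427500.00 ≥ cap $417850.00 → $0.00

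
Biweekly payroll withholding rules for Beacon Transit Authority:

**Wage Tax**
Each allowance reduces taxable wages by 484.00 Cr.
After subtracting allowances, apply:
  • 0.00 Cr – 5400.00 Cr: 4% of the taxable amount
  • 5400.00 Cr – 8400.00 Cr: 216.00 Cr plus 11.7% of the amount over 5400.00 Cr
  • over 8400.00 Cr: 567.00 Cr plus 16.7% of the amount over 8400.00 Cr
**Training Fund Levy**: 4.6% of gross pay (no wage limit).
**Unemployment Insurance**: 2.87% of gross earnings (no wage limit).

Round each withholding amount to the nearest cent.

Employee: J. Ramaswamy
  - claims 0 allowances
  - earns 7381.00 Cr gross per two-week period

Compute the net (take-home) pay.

Wage Tax: taxable = 7381.00 Cr
  216.00 Cr + 11.7% × (7381.00 Cr − 5400.00 Cr) = 216.00 Cr + 11.7% × 1981.00 Cr = 447.78 Cr
Training Fund Levy: 4.6% × 7381.00 Cr = 339.53 Cr
Unemployment Insurance: 2.87% × 7381.00 Cr = 211.83 Cr
Total withheld: 447.78 Cr + 339.53 Cr + 211.83 Cr = 999.14 Cr
Net pay: 7381.00 Cr − 999.14 Cr = 6381.86 Cr

6381.86 Cr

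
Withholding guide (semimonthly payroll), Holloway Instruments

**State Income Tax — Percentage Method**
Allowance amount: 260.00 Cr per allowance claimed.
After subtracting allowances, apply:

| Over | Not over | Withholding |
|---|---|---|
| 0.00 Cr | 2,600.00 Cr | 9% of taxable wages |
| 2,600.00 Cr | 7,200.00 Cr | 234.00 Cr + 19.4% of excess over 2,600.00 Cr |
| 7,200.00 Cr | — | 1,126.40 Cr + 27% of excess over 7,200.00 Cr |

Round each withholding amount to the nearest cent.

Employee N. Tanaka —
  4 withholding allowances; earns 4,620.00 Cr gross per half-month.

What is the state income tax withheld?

State Income Tax: taxable = 4,620.00 Cr − 4×260.00 Cr = 3,580.00 Cr
  234.00 Cr + 19.4% × (3,580.00 Cr − 2,600.00 Cr) = 234.00 Cr + 19.4% × 980.00 Cr = 424.12 Cr

424.12 Cr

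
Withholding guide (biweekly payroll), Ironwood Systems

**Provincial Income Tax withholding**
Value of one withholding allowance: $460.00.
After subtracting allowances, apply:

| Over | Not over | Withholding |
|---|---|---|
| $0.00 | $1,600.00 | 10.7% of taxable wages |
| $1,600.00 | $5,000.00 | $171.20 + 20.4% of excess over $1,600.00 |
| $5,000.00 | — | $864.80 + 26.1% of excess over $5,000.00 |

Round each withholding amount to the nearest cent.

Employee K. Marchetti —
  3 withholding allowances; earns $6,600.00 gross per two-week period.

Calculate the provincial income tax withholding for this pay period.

$922.22

Provincial Income Tax: taxable = $6,600.00 − 3×$460.00 = $5,220.00
  $864.80 + 26.1% × ($5,220.00 − $5,000.00) = $864.80 + 26.1% × $220.00 = $922.22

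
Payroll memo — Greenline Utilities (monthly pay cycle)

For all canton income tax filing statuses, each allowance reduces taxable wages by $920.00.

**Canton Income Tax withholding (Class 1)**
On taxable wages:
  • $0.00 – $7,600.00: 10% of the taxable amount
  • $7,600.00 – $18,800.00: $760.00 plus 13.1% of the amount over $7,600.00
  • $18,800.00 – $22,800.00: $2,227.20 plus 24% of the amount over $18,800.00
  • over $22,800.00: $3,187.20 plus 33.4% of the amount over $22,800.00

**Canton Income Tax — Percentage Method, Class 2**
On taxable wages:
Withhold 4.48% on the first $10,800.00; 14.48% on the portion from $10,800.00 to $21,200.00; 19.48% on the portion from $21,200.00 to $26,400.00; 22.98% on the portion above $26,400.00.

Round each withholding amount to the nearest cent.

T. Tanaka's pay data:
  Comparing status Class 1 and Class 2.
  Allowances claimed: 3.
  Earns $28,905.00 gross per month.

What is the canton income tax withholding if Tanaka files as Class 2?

Canton Income Tax (Class 2): taxable = $28,905.00 − 3×$920.00 = $26,145.00
  $1,989.76 + 19.48% × ($26,145.00 − $21,200.00) = $1,989.76 + 19.48% × $4,945.00 = $2,953.05

$2,953.05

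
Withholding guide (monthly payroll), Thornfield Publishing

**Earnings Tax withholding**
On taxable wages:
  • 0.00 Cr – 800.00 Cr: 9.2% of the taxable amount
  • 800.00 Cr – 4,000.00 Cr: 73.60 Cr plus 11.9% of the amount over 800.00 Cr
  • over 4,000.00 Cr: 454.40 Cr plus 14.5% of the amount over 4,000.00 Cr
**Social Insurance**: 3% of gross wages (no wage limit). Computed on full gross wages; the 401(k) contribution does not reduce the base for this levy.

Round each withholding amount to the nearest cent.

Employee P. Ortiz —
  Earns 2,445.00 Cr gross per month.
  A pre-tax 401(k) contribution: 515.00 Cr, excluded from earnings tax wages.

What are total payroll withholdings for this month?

281.42 Cr

Earnings Tax: taxable = 2,445.00 Cr − 515.00 Cr = 1,930.00 Cr
  73.60 Cr + 11.9% × (1,930.00 Cr − 800.00 Cr) = 73.60 Cr + 11.9% × 1,130.00 Cr = 208.07 Cr
Social Insurance: 3% × 2,445.00 Cr = 73.35 Cr
Total: 208.07 Cr + 73.35 Cr = 281.42 Cr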